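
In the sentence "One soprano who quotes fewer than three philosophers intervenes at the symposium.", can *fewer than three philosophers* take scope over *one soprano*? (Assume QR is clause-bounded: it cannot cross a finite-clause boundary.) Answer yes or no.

Structurally, *fewer than three philosophers* is inside the relative clause *who quotes fewer than three philosophers*.
The relative clause forms an island for QR, so the quantifier is confined to the head noun's restrictor.
Hence only narrow scope for *fewer than three philosophers* (under *one soprano*) survives.

No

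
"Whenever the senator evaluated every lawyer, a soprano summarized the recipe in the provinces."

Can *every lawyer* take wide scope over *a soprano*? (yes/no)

No

The target quantifier *every lawyer* is part of the adjunct clause *whenever the senator evaluated every lawyer*.
Adjuncts are opaque for quantifier raising; a quantifier in an adjunct stays inside it.
So *every lawyer* cannot raise to a position above *a soprano*.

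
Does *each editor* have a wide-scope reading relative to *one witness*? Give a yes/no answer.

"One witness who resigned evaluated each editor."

Yes

The RC *who resigned* is an island, but *each editor* is not inside it — it is the matrix object, a clausemate of *one witness*.
With no island boundary between them, the object can take inverse scope over the subject via ordinary QR within the clause.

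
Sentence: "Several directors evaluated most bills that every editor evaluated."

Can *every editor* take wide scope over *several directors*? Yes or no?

The DP *every editor* is contained in the relative clause *that every editor evaluated* modifying *most bills*.
Relative clauses block scope extraction: QR cannot target a position outside the modified NP.
So the wide-scope reading for *every editor* is blocked.

No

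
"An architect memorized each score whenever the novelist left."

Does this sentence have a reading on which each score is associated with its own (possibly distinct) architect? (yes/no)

The described interpretation is the *each score* > *an architect* scoping.
*each score* is a matrix argument; the adjunct is an island but the target quantifier is outside it.
No island intervenes, so both surface and inverse scope are derivable.

Yes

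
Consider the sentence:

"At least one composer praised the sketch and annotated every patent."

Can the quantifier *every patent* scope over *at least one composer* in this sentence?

No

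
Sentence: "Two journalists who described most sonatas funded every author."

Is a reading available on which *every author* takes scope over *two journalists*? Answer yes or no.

*every author* sits in the matrix clause, not in the relative clause on *two journalists*.
Since no island is crossed, the inverse ordering is licensed alongside surface scope.

Yes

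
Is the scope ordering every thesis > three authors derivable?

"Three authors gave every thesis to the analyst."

Yes

*every thesis* is the matrix object and *three authors* the matrix subject; the two are clausemates.
With no island boundary between them, the object can take inverse scope over the subject via ordinary QR within the clause.
The sentence is scopally ambiguous between *three authors* > *every thesis* and *every thesis* > *three authors*.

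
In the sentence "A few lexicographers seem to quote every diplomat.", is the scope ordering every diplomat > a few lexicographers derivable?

The matrix predicate is a raising verb, whose infinitival complement is not a scope island — *every diplomat* can QR into the matrix clause.
Ordinary QR to a clause-peripheral position gives the wide-scope LF for the lower DP.
The sentence is scopally ambiguous between *a few lexicographers* > *every diplomat* and *every diplomat* > *a few lexicographers*.

Yes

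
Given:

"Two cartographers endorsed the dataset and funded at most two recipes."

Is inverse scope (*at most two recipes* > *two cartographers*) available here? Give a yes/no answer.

Structurally, *at most two recipes* is inside one conjunct of the coordinate structure (*funded at most two recipes*).
QR out of a conjunct would have to apply non-ATB, which the CSC forbids.
The inverse ordering *at most two recipes* > *two cartographers* is therefore underivable.

No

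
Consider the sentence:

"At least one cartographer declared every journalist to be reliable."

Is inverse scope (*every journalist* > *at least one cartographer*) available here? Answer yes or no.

Yes

*every journalist* is the subject of an ECM infinitive — the infinitival complement of an ECM verb is not a scope island, so *every journalist* can raise into the matrix clause.
Clause-internal QR can adjoin the lower DP above the subject, yielding the inverse reading.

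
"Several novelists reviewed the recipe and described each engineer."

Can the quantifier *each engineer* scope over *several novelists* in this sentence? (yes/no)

*each engineer* sits inside one conjunct of the coordinate structure (*described each engineer*).
Asymmetric QR out of one conjunct violates the Coordinate Structure Constraint.
*each engineer* is confined to the island and cannot take scope over *several novelists*.

No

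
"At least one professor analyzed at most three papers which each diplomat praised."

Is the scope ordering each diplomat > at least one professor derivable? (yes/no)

The target quantifier *each diplomat* is part of the relative clause *which each diplomat praised* modifying *at most three papers*.
The relative clause forms an island for QR, so the quantifier is confined to the head noun's restrictor.
*each diplomat* > *at least one professor* would require crossing that boundary, which is illicit.

No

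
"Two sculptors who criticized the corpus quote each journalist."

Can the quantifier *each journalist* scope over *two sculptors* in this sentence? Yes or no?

Yes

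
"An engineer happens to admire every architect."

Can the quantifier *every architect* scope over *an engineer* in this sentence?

The matrix predicate is a raising verb, whose infinitival complement is not a scope island — *every architect* can QR into the matrix clause.
Since no island is crossed, the inverse ordering is licensed alongside surface scope.

Yes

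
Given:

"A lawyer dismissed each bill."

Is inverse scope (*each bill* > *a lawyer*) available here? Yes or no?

*each bill* and *a lawyer* are in the same minimal clause.
Nothing blocks QR of the lower DP to a position above the higher one, so inverse scope is available.
The sentence is scopally ambiguous between *a lawyer* > *each bill* and *each bill* > *a lawyer*.

Yes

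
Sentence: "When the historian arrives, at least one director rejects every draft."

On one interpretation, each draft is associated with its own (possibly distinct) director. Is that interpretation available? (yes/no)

That reading corresponds to *every draft* > *at least one director*.
The adjunct clause does not contain *every draft*, which is the matrix object.
Nothing blocks QR of the lower DP to a position above the higher one, so inverse scope is available.

Yes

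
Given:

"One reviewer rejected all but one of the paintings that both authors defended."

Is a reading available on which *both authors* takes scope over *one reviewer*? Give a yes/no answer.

*both authors* is embedded in the relative clause *that both authors defended* modifying *all but one of the paintings*.
The relative clause forms an island for QR, so the quantifier is confined to the head noun's restrictor.
*both authors* is confined to the island and cannot take scope over *one reviewer*.
(Only the surface reading survives: one fixed reviewer with respect to all the relevant authors.)

No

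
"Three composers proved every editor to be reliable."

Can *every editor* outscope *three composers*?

Yes

*every editor* is the subject of an ECM infinitive — the infinitival complement of an ECM verb is not a scope island, so *every editor* can raise into the matrix clause.
No island intervenes, so both surface and inverse scope are derivable.
So *every editor* > *three composers* is among the available readings.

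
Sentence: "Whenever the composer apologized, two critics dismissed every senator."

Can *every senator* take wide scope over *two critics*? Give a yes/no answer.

The adjunct island is irrelevant here — *every senator* and *two critics* are both in the matrix clause.
No island intervenes, so both surface and inverse scope are derivable.

Yes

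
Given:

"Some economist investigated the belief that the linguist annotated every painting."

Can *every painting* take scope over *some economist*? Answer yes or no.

No

*every painting* occurs within the complex NP *the belief that the linguist annotated every painting*.
The Complex NP Constraint bars QR out of the complement clause of a noun.
*every painting* > *some economist* would require crossing that boundary, which is illicit.
(Only the surface reading survives: one fixed economist with respect to all the relevant paintings.)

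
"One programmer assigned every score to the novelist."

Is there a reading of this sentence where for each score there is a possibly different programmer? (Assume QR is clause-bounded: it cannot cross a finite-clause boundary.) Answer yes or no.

Yes

This is the *every score* > *one programmer* reading.
*one programmer* and *every score* are co-arguments of the matrix verb, with nothing but a clause-internal boundary between them.
Nothing blocks QR of the lower DP to a position above the higher one, so inverse scope is available.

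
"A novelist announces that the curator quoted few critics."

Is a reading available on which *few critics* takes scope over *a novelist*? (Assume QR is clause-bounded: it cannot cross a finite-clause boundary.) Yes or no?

No

*few critics* is embedded in the finite complement clause *that the curator quoted few critics*.
QR is clause-bounded, so the finite complement is a scope island for the embedded quantifier.
So *few critics* cannot raise high enough to outscope *a novelist*; only the surface ordering *a novelist* > *few critics* is available.
(Only the surface reading survives: one fixed novelist with respect to all the relevant critics.)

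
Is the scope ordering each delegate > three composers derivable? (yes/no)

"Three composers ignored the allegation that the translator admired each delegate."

*each delegate* is embedded in the complex NP *the allegation that the translator admired each delegate*.
The complex NP is opaque for QR — the quantifier is frozen inside the noun's complement.
So *each delegate* cannot raise high enough to outscope *three composers*; only the surface ordering *three composers* > *each delegate* is available.

No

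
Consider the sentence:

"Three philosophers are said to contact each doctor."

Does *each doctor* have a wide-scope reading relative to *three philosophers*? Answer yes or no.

Yes

*each doctor* is inside a raising infinitive, which is transparent to QR (no CP barrier), so it behaves as a matrix argument.
Clause-internal QR can adjoin the lower DP above the subject, yielding the inverse reading.
So *each doctor* > *three philosophers* is among the available readings.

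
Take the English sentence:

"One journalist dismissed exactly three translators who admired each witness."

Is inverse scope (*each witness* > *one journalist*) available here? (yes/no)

No

The DP *each witness* is contained in the relative clause *who admired each witness* modifying *exactly three translators*.
A relative clause is a scope island — quantifier raising cannot cross its boundary.
Hence only narrow scope for *each witness* (under *one journalist*) survives.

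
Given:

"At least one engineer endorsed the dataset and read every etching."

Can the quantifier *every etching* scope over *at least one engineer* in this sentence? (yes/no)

No

The DP *every etching* is contained in one conjunct of the coordinate structure (*read every etching*).
QR out of a conjunct would have to apply non-ATB, which the CSC forbids.
So the wide-scope reading for *every etching* is blocked.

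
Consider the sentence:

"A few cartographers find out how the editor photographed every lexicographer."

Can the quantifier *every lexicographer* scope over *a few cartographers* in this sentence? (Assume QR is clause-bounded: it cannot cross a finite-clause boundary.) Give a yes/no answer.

*every lexicographer* occurs within the embedded question *how the editor photographed every lexicographer*.
An indirect question is a wh-island; the filled [Spec,CP] blocks QR across the CP edge.
There is no licit LF on which *every lexicographer* c-commands *a few cartographers*.

No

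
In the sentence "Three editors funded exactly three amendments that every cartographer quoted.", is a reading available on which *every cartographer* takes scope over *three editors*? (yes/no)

The target quantifier *every cartographer* is part of the relative clause *that every cartographer quoted* modifying *exactly three amendments*.
Relative clauses block scope extraction: QR cannot target a position outside the modified NP.
*every cartographer* > *three editors* would require crossing that boundary, which is illicit.

No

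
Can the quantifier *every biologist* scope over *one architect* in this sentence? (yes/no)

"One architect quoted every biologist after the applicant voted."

Yes

*every biologist* is a matrix argument; the adjunct is an island but the target quantifier is outside it.
QR within a single clause is free, so the lower quantifier may take scope over the higher one.
The sentence is scopally ambiguous between *one architect* > *every biologist* and *every biologist* > *one architect*.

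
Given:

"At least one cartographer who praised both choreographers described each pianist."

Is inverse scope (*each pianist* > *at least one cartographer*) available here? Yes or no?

The RC *who praised both choreographers* is an island, but *each pianist* is not inside it — it is the matrix object, a clausemate of *at least one cartographer*.
Ordinary QR to a clause-peripheral position gives the wide-scope LF for the lower DP.
So *each pianist* > *at least one cartographer* is among the available readings.

Yes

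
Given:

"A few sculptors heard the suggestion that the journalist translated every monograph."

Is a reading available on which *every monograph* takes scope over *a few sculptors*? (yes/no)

No

*every monograph* occurs within the complex NP *the suggestion that the journalist translated every monograph*.
Noun-complement clauses are scope islands (the Complex NP Constraint): a quantifier inside one cannot scope into the matrix.
Hence only narrow scope for *every monograph* (under *a few sculptors*) survives.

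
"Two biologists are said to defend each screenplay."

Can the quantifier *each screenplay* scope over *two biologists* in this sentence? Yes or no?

Yes

*each screenplay* is inside a raising infinitive, which is transparent to QR (no CP barrier), so it behaves as a matrix argument.
Since no island is crossed, the inverse ordering is licensed alongside surface scope.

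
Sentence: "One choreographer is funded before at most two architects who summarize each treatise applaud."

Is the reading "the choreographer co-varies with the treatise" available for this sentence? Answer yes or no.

No

The paraphrase describes the scope ordering *each treatise* > *one choreographer*.
The DP *each treatise* is contained in the relative clause *who summarize each treatise*, which is itself inside the adjunct *before at most two architects who summarize each treatise applaud*.
Nested islands: the RC island is itself inside an adjunct island, so wide scope is doubly excluded.
So the wide-scope reading for *each treatise* is blocked.
(Only the surface reading survives: one fixed choreographer with respect to all the relevant treatises.)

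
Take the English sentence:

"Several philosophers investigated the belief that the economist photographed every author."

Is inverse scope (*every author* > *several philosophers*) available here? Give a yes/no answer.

Structurally, *every author* is inside the complex NP *the belief that the economist photographed every author*.
The Complex NP Constraint bars QR out of the complement clause of a noun.
So the wide-scope reading for *every author* is blocked.

No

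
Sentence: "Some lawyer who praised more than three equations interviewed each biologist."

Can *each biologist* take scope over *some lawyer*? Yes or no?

The RC *who praised more than three equations* is an island, but *each biologist* is not inside it — it is the matrix object, a clausemate of *some lawyer*.
Nothing blocks QR of the lower DP to a position above the higher one, so inverse scope is available.
The sentence is scopally ambiguous between *some lawyer* > *each biologist* and *each biologist* > *some lawyer*.

Yes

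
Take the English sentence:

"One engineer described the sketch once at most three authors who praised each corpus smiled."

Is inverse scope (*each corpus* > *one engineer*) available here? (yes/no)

The DP *each corpus* is contained in the relative clause *who praised each corpus*, which is itself inside the adjunct *once at most three authors who praised each corpus smiled*.
The quantifier would have to escape first the RC and then the adjunct — two independent island violations.
*each corpus* is confined to the island and cannot take scope over *one engineer*.

No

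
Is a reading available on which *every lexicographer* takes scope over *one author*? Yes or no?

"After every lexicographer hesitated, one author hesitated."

No

The target quantifier *every lexicographer* is part of the adjunct clause *after every lexicographer hesitated*.
Adverbial clauses are not L-marked, so they are barriers for QR — the quantifier cannot escape the adjunct.
The ordering *every lexicographer* > *one author* is therefore underivable.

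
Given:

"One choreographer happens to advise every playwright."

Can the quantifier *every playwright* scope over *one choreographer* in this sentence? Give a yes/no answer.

Yes

The matrix predicate is a raising verb, whose infinitival complement is not a scope island — *every playwright* can QR into the matrix clause.
QR within a single clause is free, so the lower quantifier may take scope over the higher one.
The sentence is scopally ambiguous between *one choreographer* > *every playwright* and *every playwright* > *one choreographer*.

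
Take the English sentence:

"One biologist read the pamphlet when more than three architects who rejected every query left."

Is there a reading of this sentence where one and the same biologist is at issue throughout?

Yes

The described interpretation is the *one biologist* > *every query* scoping.
Surface scope (*one biologist* > *every query*) is always derivable; islands only block QR, not in-situ interpretation.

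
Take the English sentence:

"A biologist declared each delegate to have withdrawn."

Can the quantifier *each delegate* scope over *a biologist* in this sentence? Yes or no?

Yes

*each delegate* is the subject of an ECM infinitive — the infinitival complement of an ECM verb is not a scope island, so *each delegate* can raise into the matrix clause.
No island intervenes, so both surface and inverse scope are derivable.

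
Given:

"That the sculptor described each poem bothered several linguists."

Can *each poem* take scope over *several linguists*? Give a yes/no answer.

No

Structurally, *each poem* is inside the sentential subject *that the sculptor described each poem*.
The Sentential Subject Constraint rules out raising the quantifier out of the that-clause subject.
*each poem* is confined to the island and cannot take scope over *several linguists*.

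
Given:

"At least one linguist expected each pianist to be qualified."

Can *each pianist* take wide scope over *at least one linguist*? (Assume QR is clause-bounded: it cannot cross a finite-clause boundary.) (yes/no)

Yes

ECM infinitives lack a CP barrier, so *each pianist* can QR over the matrix subject *at least one linguist*.
Clause-internal QR can adjoin the lower DP above the subject, yielding the inverse reading.
The sentence is scopally ambiguous between *at least one linguist* > *each pianist* and *each pianist* > *at least one linguist*.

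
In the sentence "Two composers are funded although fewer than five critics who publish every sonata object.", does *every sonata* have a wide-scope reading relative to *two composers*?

No

*every sonata* sits inside the relative clause *who publish every sonata*, which is itself inside the adjunct *although fewer than five critics who publish every sonata object*.
The quantifier would have to escape first the RC and then the adjunct — two independent island violations.
*every sonata* > *two composers* would require crossing that boundary, which is illicit.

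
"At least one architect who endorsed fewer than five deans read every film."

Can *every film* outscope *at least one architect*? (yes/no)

Yes

*every film* sits in the matrix clause, not in the relative clause on *at least one architect*.
Clause-internal QR can adjoin the lower DP above the subject, yielding the inverse reading.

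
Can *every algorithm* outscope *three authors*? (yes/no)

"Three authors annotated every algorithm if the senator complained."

Yes

The adjunct clause does not contain *every algorithm*, which is the matrix object.
With no island boundary between them, the object can take inverse scope over the subject via ordinary QR within the clause.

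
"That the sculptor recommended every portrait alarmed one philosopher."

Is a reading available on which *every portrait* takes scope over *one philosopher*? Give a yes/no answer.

No

The target quantifier *every portrait* is part of the sentential subject *that the sculptor recommended every portrait*.
Subjects — clausal subjects included — are islands for extraction, and QR is no exception.
The ordering *every portrait* > *one philosopher* is therefore underivable.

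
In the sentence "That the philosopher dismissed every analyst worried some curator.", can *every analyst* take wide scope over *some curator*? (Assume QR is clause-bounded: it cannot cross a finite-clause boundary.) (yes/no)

No

*every analyst* sits inside the sentential subject *that the philosopher dismissed every analyst*.
Subjects — clausal subjects included — are islands for extraction, and QR is no exception.
The ordering *every analyst* > *some curator* is therefore underivable.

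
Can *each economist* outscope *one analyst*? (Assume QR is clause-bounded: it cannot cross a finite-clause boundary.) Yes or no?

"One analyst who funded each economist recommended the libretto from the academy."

No

*each economist* occurs within the relative clause *who funded each economist*.
Relative clauses are scope islands: a quantifier cannot QR out of a relative clause to take scope in the matrix clause.
The inverse ordering *each economist* > *one analyst* is therefore underivable.
(Only the surface reading survives: one fixed analyst with respect to all the relevant economists.)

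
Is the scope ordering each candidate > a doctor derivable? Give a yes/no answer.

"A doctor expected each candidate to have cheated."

This is an ECM construction: *each candidate* is the infinitival subject, Case-marked by the matrix verb, and the infinitive is transparent for QR.
Since no island is crossed, the inverse ordering is licensed alongside surface scope.

Yes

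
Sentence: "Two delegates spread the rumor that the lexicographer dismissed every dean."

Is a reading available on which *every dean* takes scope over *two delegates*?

*every dean* sits inside the complex NP *the rumor that the lexicographer dismissed every dean*.
Since the clause is the complement of a nominal head, the CNPC blocks scope extraction.
There is no licit LF on which *every dean* c-commands *two delegates*.

No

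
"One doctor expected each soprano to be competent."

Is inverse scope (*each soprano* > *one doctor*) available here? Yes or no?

Yes

ECM infinitives lack a CP barrier, so *each soprano* can QR over the matrix subject *one doctor*.
Clause-internal QR can adjoin the lower DP above the subject, yielding the inverse reading.
The sentence is scopally ambiguous between *one doctor* > *each soprano* and *each soprano* > *one doctor*.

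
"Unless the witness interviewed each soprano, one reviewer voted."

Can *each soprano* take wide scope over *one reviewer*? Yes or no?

The DP *each soprano* is contained in the adjunct clause *unless the witness interviewed each soprano*.
Adjunct clauses are scope islands: a quantifier inside an adjunct cannot raise into the matrix clause.
There is no licit LF on which *each soprano* c-commands *one reviewer*.

No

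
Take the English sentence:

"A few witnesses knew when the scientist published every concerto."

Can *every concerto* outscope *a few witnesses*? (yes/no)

The DP *every concerto* is contained in the embedded question *when the scientist published every concerto*.
An indirect question is a wh-island; the filled [Spec,CP] blocks QR across the CP edge.
So *every concerto* cannot raise high enough to outscope *a few witnesses*; only the surface ordering *a few witnesses* > *every concerto* is available.

No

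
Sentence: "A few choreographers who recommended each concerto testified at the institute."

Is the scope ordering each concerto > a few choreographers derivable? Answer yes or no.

*each concerto* occurs within the relative clause *who recommended each concerto*.
QR out of a relative clause is ruled out by the relative-clause island constraint.
There is no licit LF on which *each concerto* c-commands *a few choreographers*.

No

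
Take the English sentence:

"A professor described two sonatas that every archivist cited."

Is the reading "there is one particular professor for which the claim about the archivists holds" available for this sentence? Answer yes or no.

That reading corresponds to *a professor* > *every archivist*.
Surface scope (*a professor* > *every archivist*) is always derivable; islands only block QR, not in-situ interpretation.

Yes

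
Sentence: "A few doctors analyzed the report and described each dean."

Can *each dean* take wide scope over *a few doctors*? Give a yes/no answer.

No

The target quantifier *each dean* is part of one conjunct of the coordinate structure (*described each dean*).
The Coordinate Structure Constraint blocks movement (including QR) out of a single conjunct.
So *each dean* cannot raise to a position above *a few doctors*.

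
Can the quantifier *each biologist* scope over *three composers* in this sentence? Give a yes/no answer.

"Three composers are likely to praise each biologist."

Yes

*each biologist* is inside a raising infinitive, which is transparent to QR (no CP barrier), so it behaves as a matrix argument.
Ordinary QR to a clause-peripheral position gives the wide-scope LF for the lower DP.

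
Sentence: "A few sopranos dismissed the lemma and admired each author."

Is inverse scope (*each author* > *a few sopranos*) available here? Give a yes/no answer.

No

The target quantifier *each author* is part of one conjunct of the coordinate structure (*admired each author*).
Coordinate structures are islands for non-across-the-board movement, QR included.
There is no licit LF on which *each author* c-commands *a few sopranos*.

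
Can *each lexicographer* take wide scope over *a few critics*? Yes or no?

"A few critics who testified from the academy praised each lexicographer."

Yes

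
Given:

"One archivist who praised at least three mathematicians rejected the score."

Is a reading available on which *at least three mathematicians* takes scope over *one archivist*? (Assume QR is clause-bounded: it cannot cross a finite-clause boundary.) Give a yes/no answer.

No

*at least three mathematicians* occurs within the relative clause *who praised at least three mathematicians*.
The relative clause forms an island for QR, so the quantifier is confined to the head noun's restrictor.
There is no licit LF on which *at least three mathematicians* c-commands *one archivist*.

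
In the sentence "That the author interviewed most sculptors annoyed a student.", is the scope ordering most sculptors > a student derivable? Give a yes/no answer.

*most sculptors* occurs within the sentential subject *that the author interviewed most sculptors*.
Clausal subjects are scope islands; QR from inside the subject into the matrix is barred.
There is no licit LF on which *most sculptors* c-commands *a student*.

No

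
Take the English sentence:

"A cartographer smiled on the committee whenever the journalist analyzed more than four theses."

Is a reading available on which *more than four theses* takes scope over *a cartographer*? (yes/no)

No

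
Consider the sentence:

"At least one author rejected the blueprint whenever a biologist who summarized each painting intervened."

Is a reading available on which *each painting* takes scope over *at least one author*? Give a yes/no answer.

No

The target quantifier *each painting* is part of the relative clause *who summarized each painting*, which is itself inside the adjunct *whenever a biologist who summarized each painting intervened*.
Both the relative clause and the enclosing adjunct are scope islands; QR cannot cross either.
There is no licit LF on which *each painting* c-commands *at least one author*.
(Only the surface reading survives: one fixed author with respect to all the relevant paintings.)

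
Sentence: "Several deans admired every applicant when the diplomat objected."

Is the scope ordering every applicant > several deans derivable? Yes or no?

The adjunct clause does not contain *every applicant*, which is the matrix object.
QR within a single clause is free, so the lower quantifier may take scope over the higher one.

Yes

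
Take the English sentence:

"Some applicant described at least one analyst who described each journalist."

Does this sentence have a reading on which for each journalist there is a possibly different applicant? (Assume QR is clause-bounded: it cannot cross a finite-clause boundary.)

No

The described interpretation is the *each journalist* > *some applicant* scoping.
Structurally, *each journalist* is inside the relative clause *who described each journalist* modifying *at least one analyst*.
A relative clause is a scope island — quantifier raising cannot cross its boundary.
Hence only narrow scope for *each journalist* (under *some applicant*) survives.
(Only the surface reading survives: one fixed applicant with respect to all the relevant journalists.)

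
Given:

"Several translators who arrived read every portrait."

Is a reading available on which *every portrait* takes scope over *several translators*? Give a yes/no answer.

Although the sentence contains a relative clause (*who arrived*), *every portrait* is outside it, in the matrix VP.
Clause-internal QR can adjoin the lower DP above the subject, yielding the inverse reading.
So *every portrait* > *several translators* is among the available readings.

Yes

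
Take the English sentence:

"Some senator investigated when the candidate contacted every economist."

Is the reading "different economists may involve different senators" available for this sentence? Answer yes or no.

No

That reading corresponds to *every economist* > *some senator*.
The target quantifier *every economist* is part of the embedded question *when the candidate contacted every economist*.
An indirect question is a wh-island; the filled [Spec,CP] blocks QR across the CP edge.
There is no licit LF on which *every economist* c-commands *some senator*.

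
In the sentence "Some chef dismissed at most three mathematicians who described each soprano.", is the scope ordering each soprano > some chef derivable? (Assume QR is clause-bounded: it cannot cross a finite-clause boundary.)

*each soprano* occurs within the relative clause *who described each soprano* modifying *at most three mathematicians*.
The relative clause forms an island for QR, so the quantifier is confined to the head noun's restrictor.
So *each soprano* cannot raise high enough to outscope *some chef*; only the surface ordering *some chef* > *each soprano* is available.

No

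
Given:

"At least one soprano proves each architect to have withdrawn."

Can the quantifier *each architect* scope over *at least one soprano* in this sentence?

Yes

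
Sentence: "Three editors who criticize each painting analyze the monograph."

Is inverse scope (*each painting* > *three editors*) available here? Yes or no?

No

*each painting* is embedded in the relative clause *who criticize each painting*.
The relative clause forms an island for QR, so the quantifier is confined to the head noun's restrictor.
So the wide-scope reading for *each painting* is blocked.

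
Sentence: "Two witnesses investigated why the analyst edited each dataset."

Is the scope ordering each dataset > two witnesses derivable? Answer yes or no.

No

*each dataset* is embedded in the embedded question *why the analyst edited each dataset*.
An indirect question is a wh-island; the filled [Spec,CP] blocks QR across the CP edge.
*each dataset* is confined to the island and cannot take scope over *two witnesses*.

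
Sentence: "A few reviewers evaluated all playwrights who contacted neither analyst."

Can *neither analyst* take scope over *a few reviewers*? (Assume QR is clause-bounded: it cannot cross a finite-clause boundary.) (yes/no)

No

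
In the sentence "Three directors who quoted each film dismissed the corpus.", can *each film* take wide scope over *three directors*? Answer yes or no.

No

The DP *each film* is contained in the relative clause *who quoted each film*.
Quantifiers inside a relative clause are trapped there; the RC boundary blocks QR.
The inverse ordering *each film* > *three directors* is therefore underivable.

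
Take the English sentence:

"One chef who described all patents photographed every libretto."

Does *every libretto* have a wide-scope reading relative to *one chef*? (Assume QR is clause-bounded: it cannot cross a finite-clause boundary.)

Yes

The relative clause *who described all patents* modifies *one chef*, but *every libretto* is not inside that relative clause — it is an argument of the matrix verb.
QR within a single clause is free, so the lower quantifier may take scope over the higher one.
Both orderings are possible: *one chef* > *every libretto* and *every libretto* > *one chef*.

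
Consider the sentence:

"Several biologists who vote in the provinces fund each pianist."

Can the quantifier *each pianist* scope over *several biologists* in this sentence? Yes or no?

Yes

Although the sentence contains a relative clause (*who vote in the provinces*), *each pianist* is outside it, in the matrix VP.
QR within a single clause is free, so the lower quantifier may take scope over the higher one.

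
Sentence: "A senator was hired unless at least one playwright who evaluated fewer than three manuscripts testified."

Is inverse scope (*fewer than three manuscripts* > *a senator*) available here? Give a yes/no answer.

No

Structurally, *fewer than three manuscripts* is inside the relative clause *who evaluated fewer than three manuscripts*, which is itself inside the adjunct *unless at least one playwright who evaluated fewer than three manuscripts testified*.
The quantifier would have to escape first the RC and then the adjunct — two independent island violations.
So *fewer than three manuscripts* cannot raise to a position above *a senator*.
(Only the surface reading survives: one fixed senator with respect to all the relevant manuscripts.)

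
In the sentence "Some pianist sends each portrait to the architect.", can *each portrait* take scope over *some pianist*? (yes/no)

Yes

*some pianist* and *each portrait* are co-arguments of the matrix verb, with nothing but a clause-internal boundary between them.
With no island boundary between them, the object can take inverse scope over the subject via ordinary QR within the clause.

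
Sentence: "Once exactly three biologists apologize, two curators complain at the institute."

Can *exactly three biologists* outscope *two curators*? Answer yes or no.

No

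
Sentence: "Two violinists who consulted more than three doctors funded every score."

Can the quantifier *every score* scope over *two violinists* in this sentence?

The RC *who consulted more than three doctors* is an island, but *every score* is not inside it — it is the matrix object, a clausemate of *two violinists*.
Clause-internal QR can adjoin the lower DP above the subject, yielding the inverse reading.
So *every score* > *two violinists* is among the available readings.

Yes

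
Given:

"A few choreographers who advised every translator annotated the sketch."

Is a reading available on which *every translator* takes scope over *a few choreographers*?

No

*every translator* sits inside the relative clause *who advised every translator*.
Quantifiers inside a relative clause are trapped there; the RC boundary blocks QR.
Hence only narrow scope for *every translator* (under *a few choreographers*) survives.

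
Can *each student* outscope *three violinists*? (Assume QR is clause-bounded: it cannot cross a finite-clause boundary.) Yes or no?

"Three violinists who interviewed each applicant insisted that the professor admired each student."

No

*each student* is embedded in the finite complement clause *that the professor admired each student*.
With QR restricted to its own tensed clause, the embedded quantifier cannot reach a matrix scope position.
So *each student* cannot raise high enough to outscope *three violinists*; only the surface ordering *three violinists* > *each student* is available.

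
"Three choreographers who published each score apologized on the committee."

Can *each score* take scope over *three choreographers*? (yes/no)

No

Structurally, *each score* is inside the relative clause *who published each score*.
QR out of a relative clause is ruled out by the relative-clause island constraint.
So *each score* cannot raise high enough to outscope *three choreographers*; only the surface ordering *three choreographers* > *each score* is available.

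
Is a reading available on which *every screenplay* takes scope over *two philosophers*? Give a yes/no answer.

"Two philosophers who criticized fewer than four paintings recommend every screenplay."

*every screenplay* is a matrix argument; only *two philosophers* is modified by the relative clause *who criticized fewer than four paintings*, so the RC island is irrelevant to the target quantifier.
No island intervenes, so both surface and inverse scope are derivable.

Yes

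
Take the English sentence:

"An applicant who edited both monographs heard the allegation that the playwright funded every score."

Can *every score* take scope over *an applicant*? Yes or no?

No

*every score* is embedded in the complex NP *the allegation that the playwright funded every score*.
The Complex NP Constraint bars QR out of the complement clause of a noun.
So *every score* cannot raise to a position above *an applicant*.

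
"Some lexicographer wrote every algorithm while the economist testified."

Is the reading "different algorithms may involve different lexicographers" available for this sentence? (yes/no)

Yes

That reading corresponds to *every algorithm* > *some lexicographer*.
Neither queried DP is inside the adjunct, so the adjunct-island constraint does not apply.
With no island boundary between them, the object can take inverse scope over the subject via ordinary QR within the clause.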